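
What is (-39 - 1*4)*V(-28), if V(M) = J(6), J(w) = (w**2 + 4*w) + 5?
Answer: -2795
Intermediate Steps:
J(w) = 5 + w**2 + 4*w
V(M) = 65 (V(M) = 5 + 6**2 + 4*6 = 5 + 36 + 24 = 65)
(-39 - 1*4)*V(-28) = (-39 - 1*4)*65 = (-39 - 4)*65 = -43*65 = -2795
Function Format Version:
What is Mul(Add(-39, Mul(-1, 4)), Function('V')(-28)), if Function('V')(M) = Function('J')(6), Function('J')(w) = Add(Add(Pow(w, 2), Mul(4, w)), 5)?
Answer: -2795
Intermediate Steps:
Function('J')(w) = Add(5, Pow(w, 2), Mul(4, w))
Function('V')(M) = 65 (Function('V')(M) = Add(5, Pow(6, 2), Mul(4, 6)) = Add(5, 36, 24) = 65)
Mul(Add(-39, Mul(-1, 4)), Function('V')(-28)) = Mul(Add(-39, Mul(-1, 4)), 65) = Mul(Add(-39, -4), 65) = Mul(-43, 65) = -2795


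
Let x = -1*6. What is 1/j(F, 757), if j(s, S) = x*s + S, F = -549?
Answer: 1/4051 ≈ 0.00024685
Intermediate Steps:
x = -6
j(s, S) = S - 6*s (j(s, S) = -6*s + S = S - 6*s)
1/j(F, 757) = 1/(757 - 6*(-549)) = 1/(757 + 3294) = 1/4051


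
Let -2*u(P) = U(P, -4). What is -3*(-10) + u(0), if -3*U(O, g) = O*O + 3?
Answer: 61/2 ≈ 30.500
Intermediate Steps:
U(O, g) = -1 - O²/3 (U(O, g) = -(O*O + 3)/3 = -(O² + 3)/3 = -(3 + O²)/3 = -1 - O²/3)
u(P) = ½ + P²/6 (u(P) = -(-1 - P²/3)/2 = ½ + P²/6)
-3*(-10) + u(0) = -3*(-10) + (½ + (⅙)*0²) = 30 + (½ + (⅙)*0) = 30 + (½ + 0) = 30 + ½ = 61/2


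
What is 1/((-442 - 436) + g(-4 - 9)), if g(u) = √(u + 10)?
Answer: -878/770887 - I*√3/770887 ≈ -0.0011389 - 2.2468e-6*I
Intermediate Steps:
g(u) = √(10 + u)
1/((-442 - 436) + g(-4 - 9)) = 1/((-442 - 436) + √(10 + (-4 - 9))) = 1/(-878 + √(10 - 13)) = 1/(-878 + √(-3)) = 1/(-878 + I*√3)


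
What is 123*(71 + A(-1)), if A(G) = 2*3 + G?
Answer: 9348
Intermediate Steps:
A(G) = 6 + G
123*(71 + A(-1)) = 123*(71 + (6 - 1)) = 123*(71 + 5) = 123*76 = 9348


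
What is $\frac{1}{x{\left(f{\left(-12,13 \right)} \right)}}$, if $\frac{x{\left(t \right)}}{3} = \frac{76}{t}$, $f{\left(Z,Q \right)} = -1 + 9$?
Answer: $\frac{2}{57} \approx 0.035088$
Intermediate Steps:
$f{\left(Z,Q \right)} = 8$
$x{\left(t \right)} = \frac{228}{t}$ ($x{\left(t \right)} = 3 \frac{76}{t} = \frac{228}{t}$)
$\frac{1}{x{\left(f{\left(-12,13 \right)} \right)}} = \frac{1}{228 \cdot \frac{1}{8}} = \frac{1}{\frac{57}{2}} = \frac{2}{57}$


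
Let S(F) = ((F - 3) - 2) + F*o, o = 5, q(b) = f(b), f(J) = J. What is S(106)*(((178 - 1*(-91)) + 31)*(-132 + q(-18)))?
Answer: -28395000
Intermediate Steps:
q(b) = b
S(F) = -5 + 6*F (S(F) = ((F - 3) - 2) + F*5 = ((-3 + F) - 2) + 5*F = (-5 + F) + 5*F = -5 + 6*F)
S(106)*(((178 - 1*(-91)) + 31)*(-132 + q(-18))) = (-5 + 6*106)*(((178 - 1*(-91)) + 31)*(-132 - 18)) = (-5 + 636)*(((178 + 91) + 31)*(-150)) = 631*((269 + 31)*(-150)) = 631*(300*(-150)) = 631*(-45000) = -28395000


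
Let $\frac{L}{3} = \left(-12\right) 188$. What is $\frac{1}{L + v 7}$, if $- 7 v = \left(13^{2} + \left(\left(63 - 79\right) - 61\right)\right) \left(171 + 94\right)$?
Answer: $- \frac{1}{31148} \approx -3.2105 \cdot 10^{-5}$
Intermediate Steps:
$v = - \frac{24380}{7}$ ($v = - \frac{\left(13^{2} + \left(\left(63 - 79\right) - 61\right)\right) \left(171 + 94\right)}{7} = - \frac{\left(169 - 77\right) 265}{7} = - \frac{92 \cdot 265}{7} = \left(- \frac{1}{7}\right) 24380 = - \frac{24380}{7} \approx -3482.9$)
$L = -6768$ ($L = 3 \left(\left(-12\right) 188\right) = 3 \left(-2256\right) = -6768$)
$\frac{1}{L + v 7} = \frac{1}{-6768 - 24380} = \frac{1}{-31148} = - \frac{1}{31148}$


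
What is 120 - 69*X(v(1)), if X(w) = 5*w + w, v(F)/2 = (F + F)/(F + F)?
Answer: -708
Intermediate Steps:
v(F) = 2 (v(F) = 2*((F + F)/(F + F)) = 2*((2*F)/((2*F))) = 2*((2*F)*(1/(2*F))) = 2*1 = 2)
X(w) = 6*w
120 - 69*X(v(1)) = 120 - 414*2 = 120 - 69*12 = 120 - 828 = -708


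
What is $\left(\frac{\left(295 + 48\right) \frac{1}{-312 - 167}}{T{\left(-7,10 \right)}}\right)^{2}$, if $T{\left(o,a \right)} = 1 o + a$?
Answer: $\frac{117649}{2064969} \approx 0.056974$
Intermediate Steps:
$T{\left(o,a \right)} = a + o$ ($T{\left(o,a \right)} = o + a = a + o$)
$\left(\frac{\left(295 + 48\right) \frac{1}{-312 - 167}}{T{\left(-7,10 \right)}}\right)^{2} = \left(\frac{\left(295 + 48\right) \frac{1}{-312 - 167}}{10 - 7}\right)^{2} = \left(\frac{343 \frac{1}{-479}}{3}\right)^{2} = \left(343 \left(- \frac{1}{479}\right) \frac{1}{3}\right)^{2} = \left(\left(- \frac{343}{479}\right) \frac{1}{3}\right)^{2} = \left(- \frac{343}{1437}\right)^{2} = \frac{117649}{2064969}$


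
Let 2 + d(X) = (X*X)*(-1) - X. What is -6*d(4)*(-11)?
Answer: -1452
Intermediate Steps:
d(X) = -2 - X - X² (d(X) = -2 + ((X*X)*(-1) - X) = -2 + (X²*(-1) - X) = -2 + (-X² - X) = -2 + (-X - X²) = -2 - X - X²)
-6*d(4)*(-11) = -6*(-2 - 1*4 - 1*4²)*(-11) = -6*(-2 - 4 - 1*16)*(-11) = -6*(-2 - 4 - 16)*(-11) = -6*(-22)*(-11) = 132*(-11) = -1452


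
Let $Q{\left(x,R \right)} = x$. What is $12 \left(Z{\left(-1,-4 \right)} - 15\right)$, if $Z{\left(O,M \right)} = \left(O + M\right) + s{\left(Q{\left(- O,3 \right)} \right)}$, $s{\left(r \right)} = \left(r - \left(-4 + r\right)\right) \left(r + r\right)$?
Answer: $-144$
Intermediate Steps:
$s{\left(r \right)} = 8 r$ ($s{\left(r \right)} = 4 \cdot 2 r = 8 r$)
$Z{\left(O,M \right)} = M - 7 O$ ($Z{\left(O,M \right)} = \left(O + M\right) + 8 \left(- O\right) = \left(M + O\right) - 8 O = M - 7 O$)
$12 \left(Z{\left(-1,-4 \right)} - 15\right) = 12 \left(\left(-4 - -7\right) - 15\right) = 12 \left(\left(-4 + 7\right) - 15\right) = 12 \left(3 - 15\right) = 12 \left(-12\right) = -144$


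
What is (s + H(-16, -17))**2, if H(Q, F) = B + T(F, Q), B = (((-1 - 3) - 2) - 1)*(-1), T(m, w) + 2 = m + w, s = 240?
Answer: 44944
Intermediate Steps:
T(m, w) = -2 + m + w (T(m, w) = -2 + (m + w) = -2 + m + w)
B = 7 (B = ((-4 - 2) - 1)*(-1) = (-6 - 1)*(-1) = -7*(-1) = 7)
H(Q, F) = 5 + F + Q (H(Q, F) = 7 + (-2 + F + Q) = 5 + F + Q)
(s + H(-16, -17))**2 = (240 + (5 - 17 - 16))**2 = (240 - 28)**2 = 212**2 = 44944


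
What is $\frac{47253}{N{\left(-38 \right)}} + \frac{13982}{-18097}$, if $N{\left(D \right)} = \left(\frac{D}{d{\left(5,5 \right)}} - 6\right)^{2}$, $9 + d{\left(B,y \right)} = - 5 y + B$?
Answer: $\frac{718912060909}{334722112} \approx 2147.8$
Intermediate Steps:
$d{\left(B,y \right)} = -9 + B - 5 y$ ($d{\left(B,y \right)} = -9 + \left(- 5 y + B\right) = -9 + \left(B - 5 y\right) = -9 + B - 5 y$)
$N{\left(D \right)} = \left(-6 - \frac{D}{29}\right)^{2}$ ($N{\left(D \right)} = \left(\frac{D}{-9 + 5 - 25} - 6\right)^{2} = \left(\frac{D}{-29} - 6\right)^{2} = \left(D \left(- \frac{1}{29}\right) - 6\right)^{2} = \left(- \frac{D}{29} - 6\right)^{2} = \left(-6 - \frac{D}{29}\right)^{2}$)
$\frac{47253}{N{\left(-38 \right)}} + \frac{13982}{-18097} = \frac{47253}{\frac{1}{841} \left(174 - 38\right)^{2}} + \frac{13982}{-18097} = \frac{47253}{\frac{1}{841} \cdot 136^{2}} + 13982 \left(- \frac{1}{18097}\right) = \frac{47253}{\frac{1}{841} \cdot 18496} - \frac{13982}{18097} = \frac{47253}{\frac{18496}{841}} - \frac{13982}{18097} = 47253 \cdot \frac{841}{18496} - \frac{13982}{18097} = \frac{39739773}{18496} - \frac{13982}{18097} = \frac{718912060909}{334722112}$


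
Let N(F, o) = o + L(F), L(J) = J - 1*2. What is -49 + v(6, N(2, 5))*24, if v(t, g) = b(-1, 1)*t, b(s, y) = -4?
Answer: -625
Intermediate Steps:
L(J) = -2 + J (L(J) = J - 2 = -2 + J)
N(F, o) = -2 + F + o (N(F, o) = o + (-2 + F) = -2 + F + o)
v(t, g) = -4*t
-49 + v(6, N(2, 5))*24 = -49 - 4*6*24 = -49 - 24*24 = -49 - 576 = -625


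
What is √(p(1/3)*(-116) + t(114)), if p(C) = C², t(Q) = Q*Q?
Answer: 4*√7303/3 ≈ 113.94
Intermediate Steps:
t(Q) = Q²
√(p(1/3)*(-116) + t(114)) = √((1/3)²*(-116) + 114²) = √((⅓)²*(-116) + 12996) = √((⅑)*(-116) + 12996) = √(-116/9 + 12996) = √(116848/9) = 4*√7303/3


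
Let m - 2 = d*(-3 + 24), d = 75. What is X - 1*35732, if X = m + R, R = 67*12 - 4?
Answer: -33355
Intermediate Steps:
m = 1577 (m = 2 + 75*(-3 + 24) = 2 + 75*21 = 2 + 1575 = 1577)
R = 800 (R = 804 - 4 = 800)
X = 2377 (X = 1577 + 800 = 2377)
X - 1*35732 = 2377 - 1*35732 = 2377 - 35732 = -33355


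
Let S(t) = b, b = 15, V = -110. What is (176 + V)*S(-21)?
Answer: 990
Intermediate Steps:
S(t) = 15
(176 + V)*S(-21) = (176 - 110)*15 = 66*15 = 990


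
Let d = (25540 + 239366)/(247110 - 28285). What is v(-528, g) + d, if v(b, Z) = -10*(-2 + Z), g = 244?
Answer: -529291594/218825 ≈ -2418.8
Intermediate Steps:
d = 264906/218825 ≈ 1.2106
v(b, Z) = 20 - 10*Z
v(-528, g) + d = (20 - 10*244) + 264906/218825 = (20 - 2440) + 264906/218825 = -2420 + 264906/218825 = -529291594/218825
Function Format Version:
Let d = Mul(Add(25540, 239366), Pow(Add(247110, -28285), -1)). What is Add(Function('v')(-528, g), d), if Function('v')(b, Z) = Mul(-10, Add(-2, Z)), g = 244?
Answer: Rational(-529291594, 218825) ≈ -2418.8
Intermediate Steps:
d = Rational(264906, 218825) (d = Mul(264906, Pow(218825, -1)) = Mul(264906, Rational(1, 218825)) = Rational(264906, 218825) ≈ 1.2106)
Function('v')(b, Z) = Add(20, Mul(-10, Z))
Add(Function('v')(-528, g), d) = Add(Add(20, Mul(-10, 244)), Rational(264906, 218825)) = Add(Add(20, -2440), Rational(264906, 218825)) = Add(-2420, Rational(264906, 218825)) = Rational(-529291594, 218825)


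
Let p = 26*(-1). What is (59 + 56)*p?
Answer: -2990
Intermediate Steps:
p = -26
(59 + 56)*p = (59 + 56)*(-26) = 115*(-26) = -2990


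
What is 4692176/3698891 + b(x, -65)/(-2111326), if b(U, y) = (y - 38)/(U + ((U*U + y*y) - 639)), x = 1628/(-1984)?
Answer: 624248294799368346064/492101399145093044307 ≈ 1.2685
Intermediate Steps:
x = -407/496 (x = 1628*(-1/1984) = -407/496 ≈ -0.82056)
b(U, y) = (-38 + y)/(-639 + U + U² + y²) (b(U, y) = (-38 + y)/(U + ((U² + y²) - 639)) = (-38 + y)/(U + (-639 + U² + y²)) = (-38 + y)/(-639 + U + U² + y²))
4692176/3698891 + b(x, -65)/(-2111326) = 4692176/3698891 + ((-38 - 65)/(-639 - 407/496 + (-407/496)² + (-65)²))/(-2111326) = 4692176*(1/3698891) + (-103/(-639 - 407/496 + 165649/246016 + 4225))*(-1/2111326) = 4692176/3698891 + (-103/(882177153/246016))*(-1/2111326) = 4692176/3698891 + ((246016/882177153)*(-103))*(-1/2111326) = 4692176/3698891 - 25339648/882177153*(-1/2111326) = 4692176/3698891 + 12669824/931281779867439 = 624248294799368346064/492101399145093044307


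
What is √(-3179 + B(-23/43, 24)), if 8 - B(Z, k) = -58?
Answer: I*√3113 ≈ 55.794*I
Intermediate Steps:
B(Z, k) = 66 (B(Z, k) = 8 - 1*(-58) = 8 + 58 = 66)
√(-3179 + B(-23/43, 24)) = √(-3179 + 66) = √(-3113) = I*√3113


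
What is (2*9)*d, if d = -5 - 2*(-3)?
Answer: 18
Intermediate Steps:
d = 1 (d = -5 + 6 = 1)
(2*9)*d = (2*9)*1 = 18*1 = 18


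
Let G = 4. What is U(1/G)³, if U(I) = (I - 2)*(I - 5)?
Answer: 2352637/4096 ≈ 574.37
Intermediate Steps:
U(I) = (-5 + I)*(-2 + I) (U(I) = (-2 + I)*(-5 + I) = (-5 + I)*(-2 + I))
U(1/G)³ = (10 + (1/4)² - 7/4)³ = (10 + (1*(¼))² - 7/4)³ = (10 + (¼)² - 7*¼)³ = (10 + 1/16 - 7/4)³ = (133/16)³ = 2352637/4096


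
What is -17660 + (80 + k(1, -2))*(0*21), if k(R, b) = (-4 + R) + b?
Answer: -17660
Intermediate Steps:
k(R, b) = -4 + R + b
-17660 + (80 + k(1, -2))*(0*21) = -17660 + (80 + (-4 + 1 - 2))*(0*21) = -17660 + (80 - 5)*0 = -17660 + 75*0 = -17660 + 0 = -17660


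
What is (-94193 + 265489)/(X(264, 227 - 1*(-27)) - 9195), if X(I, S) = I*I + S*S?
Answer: 171296/125017 ≈ 1.3702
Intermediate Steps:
X(I, S) = I² + S²
(-94193 + 265489)/(X(264, 227 - 1*(-27)) - 9195) = (-94193 + 265489)/((264² + (227 - 1*(-27))²) - 9195) = 171296/((69696 + (227 + 27)²) - 9195) = 171296/((69696 + 254²) - 9195) = 171296/((69696 + 64516) - 9195) = 171296/(134212 - 9195) = 171296/125017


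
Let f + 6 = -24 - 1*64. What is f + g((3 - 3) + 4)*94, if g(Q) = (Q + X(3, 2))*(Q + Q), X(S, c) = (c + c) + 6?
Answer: 10434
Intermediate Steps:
X(S, c) = 6 + 2*c (X(S, c) = 2*c + 6 = 6 + 2*c)
f = -94 (f = -6 + (-24 - 1*64) = -6 + (-24 - 64) = -6 - 88 = -94)
g(Q) = 2*Q*(10 + Q) (g(Q) = (Q + (6 + 2*2))*(Q + Q) = (Q + (6 + 4))*(2*Q) = (Q + 10)*(2*Q) = (10 + Q)*(2*Q) = 2*Q*(10 + Q))
f + g((3 - 3) + 4)*94 = -94 + (2*((3 - 3) + 4)*(10 + ((3 - 3) + 4)))*94 = -94 + (2*(0 + 4)*(10 + (0 + 4)))*94 = -94 + (2*4*(10 + 4))*94 = -94 + (2*4*14)*94 = -94 + 112*94 = -94 + 10528 = 10434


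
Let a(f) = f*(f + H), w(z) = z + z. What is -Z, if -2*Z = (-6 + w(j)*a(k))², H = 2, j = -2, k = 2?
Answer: 722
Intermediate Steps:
w(z) = 2*z
a(f) = f*(2 + f) (a(f) = f*(f + 2) = f*(2 + f))
Z = -722 (Z = -(-6 + (2*(-2))*(2*(2 + 2)))²/2 = -(-6 - 8*4)²/2 = -(-6 - 4*8)²/2 = -(-6 - 32)²/2 = -½*(-38)² = -½*1444 = -722)
-Z = -1*(-722) = 722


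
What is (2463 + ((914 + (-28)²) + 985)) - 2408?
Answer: 2738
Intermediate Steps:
(2463 + ((914 + (-28)²) + 985)) - 2408 = (2463 + ((914 + 784) + 985)) - 2408 = (2463 + (1698 + 985)) - 2408 = (2463 + 2683) - 2408 = 5146 - 2408 = 2738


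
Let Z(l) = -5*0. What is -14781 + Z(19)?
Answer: -14781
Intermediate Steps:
Z(l) = 0
-14781 + Z(19) = -14781 + 0 = -14781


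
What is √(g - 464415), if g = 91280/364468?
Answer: I*√145120785355/559 ≈ 681.48*I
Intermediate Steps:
g = 140/559 (g = 91280*(1/364468) = 140/559 ≈ 0.25045)
√(g - 464415) = √(140/559 - 464415) = √(-259607845/559) = I*√145120785355/559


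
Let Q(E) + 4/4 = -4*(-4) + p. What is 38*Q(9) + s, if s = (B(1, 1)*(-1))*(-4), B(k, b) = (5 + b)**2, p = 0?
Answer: 714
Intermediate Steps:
Q(E) = 15 (Q(E) = -1 + (-4*(-4) + 0) = -1 + (16 + 0) = -1 + 16 = 15)
s = 144 (s = ((5 + 1)**2*(-1))*(-4) = (6**2*(-1))*(-4) = (36*(-1))*(-4) = -36*(-4) = 144)
38*Q(9) + s = 38*15 + 144 = 570 + 144 = 714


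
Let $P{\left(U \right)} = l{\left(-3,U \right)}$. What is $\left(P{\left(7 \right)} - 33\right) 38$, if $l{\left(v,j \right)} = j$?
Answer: $-988$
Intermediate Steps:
$P{\left(U \right)} = U$
$\left(P{\left(7 \right)} - 33\right) 38 = \left(7 - 33\right) 38 = \left(-26\right) 38 = -988$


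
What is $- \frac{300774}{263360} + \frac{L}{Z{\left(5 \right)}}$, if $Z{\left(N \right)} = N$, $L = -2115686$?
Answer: $- \frac{55718856883}{131680} \approx -4.2314 \cdot 10^{5}$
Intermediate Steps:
$- \frac{300774}{263360} + \frac{L}{Z{\left(5 \right)}} = - \frac{300774}{263360} - \frac{2115686}{5} = \left(-300774\right) \frac{1}{263360} - \frac{2115686}{5} = - \frac{150387}{131680} - \frac{2115686}{5} = - \frac{55718856883}{131680}$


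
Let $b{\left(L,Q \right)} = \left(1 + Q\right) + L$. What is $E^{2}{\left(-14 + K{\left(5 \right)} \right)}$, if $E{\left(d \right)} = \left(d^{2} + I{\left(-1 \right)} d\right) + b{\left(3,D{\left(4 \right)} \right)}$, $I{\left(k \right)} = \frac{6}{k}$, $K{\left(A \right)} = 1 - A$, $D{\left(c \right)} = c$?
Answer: $193600$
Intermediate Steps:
$b{\left(L,Q \right)} = 1 + L + Q$
$E{\left(d \right)} = 8 + d^{2} - 6 d$ ($E{\left(d \right)} = \left(d^{2} + \frac{6}{-1} d\right) + \left(1 + 3 + 4\right) = \left(d^{2} + 6 \left(-1\right) d\right) + 8 = \left(d^{2} - 6 d\right) + 8 = 8 + d^{2} - 6 d$)
$E^{2}{\left(-14 + K{\left(5 \right)} \right)} = \left(8 + \left(-14 + \left(1 - 5\right)\right)^{2} - 6 \left(-14 + \left(1 - 5\right)\right)\right)^{2} = \left(8 + \left(-14 - 4\right)^{2} - 6 \left(-14 - 4\right)\right)^{2} = \left(8 + \left(-18\right)^{2} - -108\right)^{2} = \left(8 + 324 + 108\right)^{2} = 440^{2} = 193600$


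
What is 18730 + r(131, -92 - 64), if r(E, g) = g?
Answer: 18574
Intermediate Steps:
18730 + r(131, -92 - 64) = 18730 + (-92 - 64) = 18730 - 156 = 18574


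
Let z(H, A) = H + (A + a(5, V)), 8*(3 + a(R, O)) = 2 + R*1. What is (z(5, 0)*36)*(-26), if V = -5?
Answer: -2691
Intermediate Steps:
a(R, O) = -11/4 + R/8 (a(R, O) = -3 + (2 + R*1)/8 = -3 + (2 + R)/8 = -3 + (¼ + R/8) = -11/4 + R/8)
z(H, A) = -17/8 + A + H (z(H, A) = H + (A + (-11/4 + (⅛)*5)) = H + (A + (-11/4 + 5/8)) = H + (A - 17/8) = H + (-17/8 + A) = -17/8 + A + H)
(z(5, 0)*36)*(-26) = ((-17/8 + 0 + 5)*36)*(-26) = ((23/8)*36)*(-26) = (207/2)*(-26) = -2691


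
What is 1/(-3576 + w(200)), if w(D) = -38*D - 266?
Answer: -1/11442 ≈ -8.7397e-5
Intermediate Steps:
w(D) = -266 - 38*D
1/(-3576 + w(200)) = 1/(-3576 + (-266 - 38*200)) = 1/(-3576 + (-266 - 7600)) = 1/(-3576 - 7866) = 1/(-11442) = -1/11442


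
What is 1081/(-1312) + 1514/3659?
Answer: -1969011/4800608 ≈ -0.41016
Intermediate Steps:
1081/(-1312) + 1514/3659 = 1081*(-1/1312) + 1514*(1/3659) = -1081/1312 + 1514/3659 = -1969011/4800608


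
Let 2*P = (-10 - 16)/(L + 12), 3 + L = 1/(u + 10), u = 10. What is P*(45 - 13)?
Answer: -8320/181 ≈ -45.967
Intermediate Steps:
L = -59/20 (L = -3 + 1/(10 + 10) = -3 + 1/20 = -59/20 ≈ -2.9500)
P = -260/181 (P = ((-10 - 16)/(-59/20 + 12))/2 = (-26/181/20)/2 = (-26*20/181)/2 = (½)*(-520/181) = -260/181 ≈ -1.4365)
P*(45 - 13) = -260*(45 - 13)/181 = -260/181*32 = -8320/181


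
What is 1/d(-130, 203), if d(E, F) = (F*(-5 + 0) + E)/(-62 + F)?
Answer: -141/1145 ≈ -0.12314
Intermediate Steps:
d(E, F) = (E - 5*F)/(-62 + F) (d(E, F) = (F*(-5) + E)/(-62 + F) = (-5*F + E)/(-62 + F) = (E - 5*F)/(-62 + F))
1/d(-130, 203) = 1/((-130 - 5*203)/(-62 + 203)) = 1/((-130 - 1015)/141) = 1/((1/141)*(-1145)) = 1/(-1145/141) = -141/1145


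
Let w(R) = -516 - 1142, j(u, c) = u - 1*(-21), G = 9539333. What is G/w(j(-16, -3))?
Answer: -9539333/1658 ≈ -5753.5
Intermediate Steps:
j(u, c) = 21 + u (j(u, c) = u + 21 = 21 + u)
w(R) = -1658
G/w(j(-16, -3)) = 9539333/(-1658) = 9539333*(-1/1658) = -9539333/1658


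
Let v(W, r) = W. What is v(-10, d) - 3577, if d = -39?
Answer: -3587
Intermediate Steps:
v(-10, d) - 3577 = -10 - 3577 = -3587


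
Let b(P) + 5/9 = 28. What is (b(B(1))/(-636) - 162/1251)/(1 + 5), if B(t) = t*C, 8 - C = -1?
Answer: -137365/4773816 ≈ -0.028775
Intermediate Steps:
C = 9 (C = 8 - 1*(-1) = 8 + 1 = 9)
B(t) = 9*t (B(t) = t*9 = 9*t)
b(P) = 247/9 (b(P) = -5/9 + 28 = 247/9)
(b(B(1))/(-636) - 162/1251)/(1 + 5) = ((247/9)/(-636) - 162/1251)/(1 + 5) = ((247/9)*(-1/636) - 162*1/1251)/6 = (-247/5724 - 18/139)*(⅙) = -137365/795636*⅙ = -137365/4773816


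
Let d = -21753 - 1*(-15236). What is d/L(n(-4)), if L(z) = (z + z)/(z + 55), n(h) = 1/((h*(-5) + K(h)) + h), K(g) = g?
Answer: -4307737/2 ≈ -2.1539e+6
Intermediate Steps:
d = -6517 (d = -21753 + 15236 = -6517)
n(h) = -1/(3*h) (n(h) = 1/((h*(-5) + h) + h) = 1/((-5*h + h) + h) = 1/(-4*h + h) = 1/(-3*h) = -1/(3*h))
L(z) = 2*z/(55 + z) (L(z) = (2*z)/(55 + z) = 2*z/(55 + z))
d/L(n(-4)) = -6517/(2*(-1/3/(-4))/(55 - 1/3/(-4))) = -6517/(2*(-1/3*(-1/4))/(55 - 1/3*(-1/4))) = -6517/(2*(1/12)/(55 + 1/12)) = -6517/(2*(1/12)/(661/12)) = -6517/(2*(1/12)*(12/661)) = -6517/2/661 = -6517*661/2 = -4307737/2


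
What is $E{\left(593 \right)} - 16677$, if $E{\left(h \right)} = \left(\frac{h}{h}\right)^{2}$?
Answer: $-16676$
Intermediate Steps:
$E{\left(h \right)} = 1$ ($E{\left(h \right)} = 1^{2} = 1$)
$E{\left(593 \right)} - 16677 = 1 - 16677 = -16676$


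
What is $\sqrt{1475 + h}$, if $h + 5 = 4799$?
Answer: $\sqrt{6269} \approx 79.177$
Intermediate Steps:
$h = 4794$ ($h = -5 + 4799 = 4794$)
$\sqrt{1475 + h} = \sqrt{1475 + 4794} = \sqrt{6269}$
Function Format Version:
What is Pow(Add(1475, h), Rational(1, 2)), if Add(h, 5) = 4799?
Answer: Pow(6269, Rational(1, 2)) ≈ 79.177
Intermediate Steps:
h = 4794 (h = Add(-5, 4799) = 4794)
Pow(Add(1475, h), Rational(1, 2)) = Pow(Add(1475, 4794), Rational(1, 2)) = Pow(6269, Rational(1, 2))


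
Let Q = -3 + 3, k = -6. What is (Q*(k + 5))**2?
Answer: 0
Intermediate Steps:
Q = 0
(Q*(k + 5))**2 = (0*(-6 + 5))**2 = (0*(-1))**2 = 0**2 = 0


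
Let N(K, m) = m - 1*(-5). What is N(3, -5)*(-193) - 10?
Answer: -10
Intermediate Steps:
N(K, m) = 5 + m (N(K, m) = m + 5 = 5 + m)
N(3, -5)*(-193) - 10 = (5 - 5)*(-193) - 10 = 0*(-193) - 10 = 0 - 10 = -10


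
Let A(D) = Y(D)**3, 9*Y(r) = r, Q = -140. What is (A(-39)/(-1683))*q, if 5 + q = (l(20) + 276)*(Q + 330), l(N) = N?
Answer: 41182765/15147 ≈ 2718.9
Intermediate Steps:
Y(r) = r/9
q = 56235 (q = -5 + (20 + 276)*(-140 + 330) = -5 + 296*190 = -5 + 56240 = 56235)
A(D) = D**3/729 (A(D) = (D/9)**3 = D**3/729)
(A(-39)/(-1683))*q = (((1/729)*(-39)**3)/(-1683))*56235 = (((1/729)*(-59319))*(-1/1683))*56235 = -2197/27*(-1/1683)*56235 = (2197/45441)*56235 = 41182765/15147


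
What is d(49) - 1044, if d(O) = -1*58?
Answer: -1102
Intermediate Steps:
d(O) = -58
d(49) - 1044 = -58 - 1044 = -1102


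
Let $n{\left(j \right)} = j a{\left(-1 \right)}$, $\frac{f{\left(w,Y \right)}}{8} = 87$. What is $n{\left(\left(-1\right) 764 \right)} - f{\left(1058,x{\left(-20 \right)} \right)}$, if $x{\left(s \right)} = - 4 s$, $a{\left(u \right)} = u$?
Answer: $68$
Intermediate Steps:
$f{\left(w,Y \right)} = 696$ ($f{\left(w,Y \right)} = 8 \cdot 87 = 696$)
$n{\left(j \right)} = - j$ ($n{\left(j \right)} = j \left(-1\right) = - j$)
$n{\left(\left(-1\right) 764 \right)} - f{\left(1058,x{\left(-20 \right)} \right)} = - \left(-1\right) 764 - 696 = \left(-1\right) \left(-764\right) - 696 = 764 - 696 = 68$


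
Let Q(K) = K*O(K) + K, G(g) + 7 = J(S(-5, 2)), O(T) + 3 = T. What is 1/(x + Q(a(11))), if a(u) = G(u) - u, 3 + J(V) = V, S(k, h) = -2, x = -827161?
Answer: -1/826586 ≈ -1.2098e-6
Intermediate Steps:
O(T) = -3 + T
J(V) = -3 + V
G(g) = -12 (G(g) = -7 + (-3 - 2) = -7 - 5 = -12)
a(u) = -12 - u
Q(K) = K + K*(-3 + K) (Q(K) = K*(-3 + K) + K = K + K*(-3 + K))
1/(x + Q(a(11))) = 1/(-827161 + (-12 - 1*11)*(-2 + (-12 - 1*11))) = 1/(-827161 + (-12 - 11)*(-2 + (-12 - 11))) = 1/(-827161 - 23*(-2 - 23)) = 1/(-827161 - 23*(-25)) = 1/(-827161 + 575) = 1/(-826586) = -1/826586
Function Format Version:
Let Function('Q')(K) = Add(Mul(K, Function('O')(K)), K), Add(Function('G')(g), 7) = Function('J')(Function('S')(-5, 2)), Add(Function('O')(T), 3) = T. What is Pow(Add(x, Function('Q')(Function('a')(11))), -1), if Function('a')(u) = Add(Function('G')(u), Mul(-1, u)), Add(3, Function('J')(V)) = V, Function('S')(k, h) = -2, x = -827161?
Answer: Rational(-1, 826586) ≈ -1.2098e-6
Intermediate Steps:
Function('O')(T) = Add(-3, T)
Function('J')(V) = Add(-3, V)
Function('G')(g) = -12 (Function('G')(g) = Add(-7, Add(-3, -2)) = Add(-7, -5) = -12)
Function('a')(u) = Add(-12, Mul(-1, u))
Function('Q')(K) = Add(K, Mul(K, Add(-3, K))) (Function('Q')(K) = Add(Mul(K, Add(-3, K)), K) = Add(K, Mul(K, Add(-3, K))))
Pow(Add(x, Function('Q')(Function('a')(11))), -1) = Pow(Add(-827161, Mul(Add(-12, Mul(-1, 11)), Add(-2, Add(-12, Mul(-1, 11))))), -1) = Pow(Add(-827161, Mul(Add(-12, -11), Add(-2, Add(-12, -11)))), -1) = Pow(Add(-827161, Mul(-23, Add(-2, -23))), -1) = Pow(Add(-827161, Mul(-23, -25)), -1) = Pow(Add(-827161, 575), -1) = Pow(-826586, -1) = Rational(-1, 826586)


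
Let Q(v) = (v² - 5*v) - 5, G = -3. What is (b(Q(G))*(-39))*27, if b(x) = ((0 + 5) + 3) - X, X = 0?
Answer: -8424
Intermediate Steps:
Q(v) = -5 + v² - 5*v
b(x) = 8 (b(x) = ((0 + 5) + 3) - 1*0 = (5 + 3) + 0 = 8 + 0 = 8)
(b(Q(G))*(-39))*27 = (8*(-39))*27 = -312*27 = -8424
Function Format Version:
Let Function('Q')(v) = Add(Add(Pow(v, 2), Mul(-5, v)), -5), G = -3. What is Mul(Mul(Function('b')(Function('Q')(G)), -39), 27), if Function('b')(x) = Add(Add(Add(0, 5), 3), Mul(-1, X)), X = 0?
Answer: -8424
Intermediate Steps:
Function('Q')(v) = Add(-5, Pow(v, 2), Mul(-5, v))
Function('b')(x) = 8 (Function('b')(x) = Add(Add(Add(0, 5), 3), Mul(-1, 0)) = Add(Add(5, 3), 0) = Add(8, 0) = 8)
Mul(Mul(Function('b')(Function('Q')(G)), -39), 27) = Mul(Mul(8, -39), 27) = Mul(-312, 27) = -8424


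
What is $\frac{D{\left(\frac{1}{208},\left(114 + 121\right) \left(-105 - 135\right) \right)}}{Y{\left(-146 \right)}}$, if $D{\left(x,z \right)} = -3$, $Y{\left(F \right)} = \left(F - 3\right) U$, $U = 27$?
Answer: $\frac{1}{1341} \approx 0.00074571$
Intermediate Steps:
$Y{\left(F \right)} = -81 + 27 F$ ($Y{\left(F \right)} = \left(F - 3\right) 27 = \left(-3 + F\right) 27 = -81 + 27 F$)
$\frac{D{\left(\frac{1}{208},\left(114 + 121\right) \left(-105 - 135\right) \right)}}{Y{\left(-146 \right)}} = - \frac{3}{-81 + 27 \left(-146\right)} = - \frac{3}{-81 - 3942} = - \frac{3}{-4023} = \left(-3\right) \left(- \frac{1}{4023}\right) = \frac{1}{1341}$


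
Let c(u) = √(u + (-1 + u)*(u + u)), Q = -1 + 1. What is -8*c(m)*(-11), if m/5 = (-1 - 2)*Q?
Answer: 0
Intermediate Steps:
Q = 0
m = 0 (m = 5*((-1 - 2)*0) = 5*(-3*0) = 5*0 = 0)
c(u) = √(u + 2*u*(-1 + u)) (c(u) = √(u + (-1 + u)*(2*u)) = √(u + 2*u*(-1 + u)))
-8*c(m)*(-11) = -8*√(0*(-1 + 2*0))*(-11) = -8*√(0*(-1 + 0))*(-11) = -8*√(0*(-1))*(-11) = -8*√0*(-11) = -8*0*(-11) = 0*(-11) = 0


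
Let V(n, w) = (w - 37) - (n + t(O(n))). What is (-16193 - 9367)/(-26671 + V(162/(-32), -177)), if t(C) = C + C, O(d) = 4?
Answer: 408960/430207 ≈ 0.95061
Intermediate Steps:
t(C) = 2*C
V(n, w) = -45 + w - n (V(n, w) = (w - 37) - (n + 2*4) = (-37 + w) - (n + 8) = (-37 + w) - (8 + n) = (-37 + w) + (-8 - n) = -45 + w - n)
(-16193 - 9367)/(-26671 + V(162/(-32), -177)) = (-16193 - 9367)/(-26671 + (-45 - 177 - 162/(-32))) = -25560/(-26671 + (-45 - 177 - 162*(-1)/32)) = -25560/(-26671 + (-45 - 177 - 1*(-81/16))) = -25560/(-26671 + (-45 - 177 + 81/16)) = -25560/(-26671 - 3471/16) = -25560/(-430207/16) = -25560*(-16/430207) = 408960/430207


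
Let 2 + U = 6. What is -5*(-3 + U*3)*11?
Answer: -495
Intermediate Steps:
U = 4 (U = -2 + 6 = 4)
-5*(-3 + U*3)*11 = -5*(-3 + 4*3)*11 = -5*(-3 + 12)*11 = -5*9*11 = -45*11 = -495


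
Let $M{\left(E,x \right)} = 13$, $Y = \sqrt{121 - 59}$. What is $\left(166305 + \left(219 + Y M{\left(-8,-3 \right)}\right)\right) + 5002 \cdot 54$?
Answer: $436632 + 13 \sqrt{62} \approx 4.3673 \cdot 10^{5}$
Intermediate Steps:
$Y = \sqrt{62} \approx 7.874$
$\left(166305 + \left(219 + Y M{\left(-8,-3 \right)}\right)\right) + 5002 \cdot 54 = \left(166305 + \left(219 + \sqrt{62} \cdot 13\right)\right) + 5002 \cdot 54 = \left(166305 + \left(219 + 13 \sqrt{62}\right)\right) + 270108 = \left(166524 + 13 \sqrt{62}\right) + 270108 = 436632 + 13 \sqrt{62}$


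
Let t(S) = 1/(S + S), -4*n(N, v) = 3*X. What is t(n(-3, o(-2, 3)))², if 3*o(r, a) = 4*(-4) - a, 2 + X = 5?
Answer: 4/81 ≈ 0.049383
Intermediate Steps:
X = 3 (X = -2 + 5 = 3)
o(r, a) = -16/3 - a/3 (o(r, a) = (4*(-4) - a)/3 = (-16 - a)/3 = -16/3 - a/3)
n(N, v) = -9/4 (n(N, v) = -3*3/4 = -¼*9 = -9/4)
t(S) = 1/(2*S)
t(n(-3, o(-2, 3)))² = (1/(2*(-9/4)))² = ((½)*(-4/9))² = (-2/9)² = 4/81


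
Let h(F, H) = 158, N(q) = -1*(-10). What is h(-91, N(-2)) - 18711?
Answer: -18553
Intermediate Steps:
N(q) = 10
h(-91, N(-2)) - 18711 = 158 - 18711 = -18553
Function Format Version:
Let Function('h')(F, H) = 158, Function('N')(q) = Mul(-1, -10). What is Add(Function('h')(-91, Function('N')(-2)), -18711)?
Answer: -18553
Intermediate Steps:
Function('N')(q) = 10
Add(Function('h')(-91, Function('N')(-2)), -18711) = Add(158, -18711) = -18553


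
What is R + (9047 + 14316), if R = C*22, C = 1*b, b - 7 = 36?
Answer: 24309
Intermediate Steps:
b = 43 (b = 7 + 36 = 43)
C = 43 (C = 1*43 = 43)
R = 946 (R = 43*22 = 946)
R + (9047 + 14316) = 946 + (9047 + 14316) = 946 + 23363 = 24309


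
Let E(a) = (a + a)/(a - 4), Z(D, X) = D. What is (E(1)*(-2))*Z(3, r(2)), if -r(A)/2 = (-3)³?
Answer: 4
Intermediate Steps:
r(A) = 54 (r(A) = -2*(-3)³ = -2*(-27) = 54)
E(a) = 2*a/(-4 + a) (E(a) = (2*a)/(-4 + a) = 2*a/(-4 + a))
(E(1)*(-2))*Z(3, r(2)) = ((2*1/(-4 + 1))*(-2))*3 = ((2*1/(-3))*(-2))*3 = ((2*1*(-⅓))*(-2))*3 = -⅔*(-2)*3 = (4/3)*3 = 4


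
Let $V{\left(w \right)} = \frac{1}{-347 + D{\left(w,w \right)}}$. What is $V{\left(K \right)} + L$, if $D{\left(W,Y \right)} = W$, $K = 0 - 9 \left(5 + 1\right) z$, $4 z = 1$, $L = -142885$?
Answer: $- \frac{103020087}{721} \approx -1.4289 \cdot 10^{5}$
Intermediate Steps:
$z = \frac{1}{4}$ ($z = \frac{1}{4} \cdot 1 = \frac{1}{4} \approx 0.25$)
$K = - \frac{27}{2}$ ($K = 0 - 9 \left(5 + 1\right) \frac{1}{4} = 0 - 9 \cdot 6 \cdot \frac{1}{4} = 0 - \frac{27}{2} = - \frac{27}{2} \approx -13.5$)
$V{\left(w \right)} = \frac{1}{-347 + w}$
$V{\left(K \right)} + L = \frac{1}{-347 - \frac{27}{2}} - 142885 = \frac{1}{- \frac{721}{2}} - 142885 = - \frac{2}{721} - 142885 = - \frac{103020087}{721}$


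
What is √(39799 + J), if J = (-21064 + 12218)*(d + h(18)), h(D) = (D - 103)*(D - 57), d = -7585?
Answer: √37812219 ≈ 6149.2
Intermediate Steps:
h(D) = (-103 + D)*(-57 + D)
J = 37772420 (J = (-21064 + 12218)*(-7585 + (5871 + 18² - 160*18)) = -8846*(-7585 + (5871 + 324 - 2880)) = -8846*(-7585 + 3315) = -8846*(-4270) = 37772420)
√(39799 + J) = √(39799 + 37772420) = √37812219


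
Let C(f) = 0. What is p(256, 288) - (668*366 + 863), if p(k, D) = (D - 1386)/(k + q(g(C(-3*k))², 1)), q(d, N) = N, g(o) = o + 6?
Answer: -63056305/257 ≈ -2.4536e+5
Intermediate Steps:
g(o) = 6 + o
p(k, D) = (-1386 + D)/(1 + k) (p(k, D) = (D - 1386)/(k + 1) = (-1386 + D)/(1 + k))
p(256, 288) - (668*366 + 863) = (-1386 + 288)/(1 + 256) - (668*366 + 863) = -1098/257 - (244488 + 863) = (1/257)*(-1098) - 1*245351 = -1098/257 - 245351 = -63056305/257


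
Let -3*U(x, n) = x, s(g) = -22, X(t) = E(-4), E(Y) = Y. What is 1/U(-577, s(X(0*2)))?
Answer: 3/577 ≈ 0.0051993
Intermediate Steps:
X(t) = -4
U(x, n) = -x/3
1/U(-577, s(X(0*2))) = 1/(-⅓*(-577)) = 1/(577/3) = 3/577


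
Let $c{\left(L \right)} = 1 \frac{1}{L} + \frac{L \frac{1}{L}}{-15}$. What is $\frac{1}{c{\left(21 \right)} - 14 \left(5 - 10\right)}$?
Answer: $\frac{105}{7348} \approx 0.01429$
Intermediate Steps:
$c{\left(L \right)} = - \frac{1}{15} + \frac{1}{L}$ ($c{\left(L \right)} = \frac{1}{L} + 1 \left(- \frac{1}{15}\right) = \frac{1}{L} - \frac{1}{15} = - \frac{1}{15} + \frac{1}{L}$)
$\frac{1}{c{\left(21 \right)} - 14 \left(5 - 10\right)} = \frac{1}{\frac{15 - 21}{15 \cdot 21} - 14 \left(5 - 10\right)} = \frac{1}{\frac{1}{15} \cdot \frac{1}{21} \left(15 - 21\right) - -70} = \frac{1}{\frac{1}{15} \cdot \frac{1}{21} \left(-6\right) + 70} = \frac{1}{- \frac{2}{105} + 70} = \frac{1}{\frac{7348}{105}} = \frac{105}{7348}$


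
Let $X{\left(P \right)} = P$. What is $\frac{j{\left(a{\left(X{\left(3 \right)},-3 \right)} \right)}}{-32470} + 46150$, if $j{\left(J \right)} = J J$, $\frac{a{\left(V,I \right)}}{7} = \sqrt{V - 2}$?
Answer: $\frac{1498490451}{32470} \approx 46150.0$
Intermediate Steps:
$a{\left(V,I \right)} = 7 \sqrt{-2 + V}$ ($a{\left(V,I \right)} = 7 \sqrt{V - 2} = 7 \sqrt{-2 + V}$)
$j{\left(J \right)} = J^{2}$
$\frac{j{\left(a{\left(X{\left(3 \right)},-3 \right)} \right)}}{-32470} + 46150 = \frac{\left(7 \sqrt{-2 + 3}\right)^{2}}{-32470} + 46150 = \left(7 \sqrt{1}\right)^{2} \left(- \frac{1}{32470}\right) + 46150 = \left(7 \cdot 1\right)^{2} \left(- \frac{1}{32470}\right) + 46150 = 7^{2} \left(- \frac{1}{32470}\right) + 46150 = 49 \left(- \frac{1}{32470}\right) + 46150 = - \frac{49}{32470} + 46150 = \frac{1498490451}{32470}$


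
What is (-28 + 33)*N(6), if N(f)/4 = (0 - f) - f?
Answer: -240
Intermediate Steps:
N(f) = -8*f (N(f) = 4*((0 - f) - f) = 4*(-f - f) = 4*(-2*f) = -8*f)
(-28 + 33)*N(6) = (-28 + 33)*(-8*6) = 5*(-48) = -240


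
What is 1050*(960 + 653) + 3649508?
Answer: 5343158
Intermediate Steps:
1050*(960 + 653) + 3649508 = 1050*1613 + 3649508 = 1693650 + 3649508 = 5343158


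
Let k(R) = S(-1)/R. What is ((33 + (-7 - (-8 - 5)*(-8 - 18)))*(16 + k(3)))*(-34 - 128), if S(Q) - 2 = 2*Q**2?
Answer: 876096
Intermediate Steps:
S(Q) = 2 + 2*Q**2
k(R) = 4/R (k(R) = (2 + 2*(-1)**2)/R = (2 + 2*1)/R = (2 + 2)/R = 4/R)
((33 + (-7 - (-8 - 5)*(-8 - 18)))*(16 + k(3)))*(-34 - 128) = ((33 + (-7 - (-8 - 5)*(-8 - 18)))*(16 + 4/3))*(-34 - 128) = ((33 + (-7 - (-13)*(-26)))*(16 + 4*(1/3)))*(-162) = ((33 + (-7 - 1*338))*(16 + 4/3))*(-162) = ((33 + (-7 - 338))*(52/3))*(-162) = ((33 - 345)*(52/3))*(-162) = -312*52/3*(-162) = -5408*(-162) = 876096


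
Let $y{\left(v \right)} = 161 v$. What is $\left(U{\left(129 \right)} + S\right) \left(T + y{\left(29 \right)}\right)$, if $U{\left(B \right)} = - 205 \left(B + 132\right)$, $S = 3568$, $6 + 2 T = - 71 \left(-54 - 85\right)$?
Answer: $- \frac{958840337}{2} \approx -4.7942 \cdot 10^{8}$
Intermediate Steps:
$T = \frac{9863}{2}$ ($T = -3 + \frac{\left(-71\right) \left(-54 - 85\right)}{2} = -3 + \frac{\left(-71\right) \left(-139\right)}{2} = -3 + \frac{1}{2} \cdot 9869 = -3 + \frac{9869}{2} = \frac{9863}{2} \approx 4931.5$)
$U{\left(B \right)} = -27060 - 205 B$ ($U{\left(B \right)} = - 205 \left(132 + B\right) = -27060 - 205 B$)
$\left(U{\left(129 \right)} + S\right) \left(T + y{\left(29 \right)}\right) = \left(\left(-27060 - 26445\right) + 3568\right) \left(\frac{9863}{2} + 161 \cdot 29\right) = \left(\left(-27060 - 26445\right) + 3568\right) \left(\frac{9863}{2} + 4669\right) = \left(-53505 + 3568\right) \frac{19201}{2} = \left(-49937\right) \frac{19201}{2} = - \frac{958840337}{2}$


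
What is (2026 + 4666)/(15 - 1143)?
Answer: -1673/282 ≈ -5.9326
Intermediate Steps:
(2026 + 4666)/(15 - 1143) = 6692/(-1128) = 6692*(-1/1128) = -1673/282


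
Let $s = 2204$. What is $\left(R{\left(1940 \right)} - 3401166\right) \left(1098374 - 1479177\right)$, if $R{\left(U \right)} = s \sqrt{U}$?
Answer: $1295174216298 - 1678579624 \sqrt{485} \approx 1.2582 \cdot 10^{12}$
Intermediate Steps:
$R{\left(U \right)} = 2204 \sqrt{U}$
$\left(R{\left(1940 \right)} - 3401166\right) \left(1098374 - 1479177\right) = \left(2204 \sqrt{1940} - 3401166\right) \left(1098374 - 1479177\right) = \left(2204 \cdot 2 \sqrt{485} - 3401166\right) \left(1098374 - 1479177\right) = \left(4408 \sqrt{485} - 3401166\right) \left(-380803\right) = \left(-3401166 + 4408 \sqrt{485}\right) \left(-380803\right) = 1295174216298 - 1678579624 \sqrt{485}$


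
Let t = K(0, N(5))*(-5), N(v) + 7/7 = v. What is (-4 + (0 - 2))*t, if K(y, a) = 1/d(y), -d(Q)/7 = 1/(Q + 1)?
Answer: -30/7 ≈ -4.2857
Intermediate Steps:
d(Q) = -7/(1 + Q) (d(Q) = -7/(Q + 1) = -7/(1 + Q))
N(v) = -1 + v
K(y, a) = -1/7 - y/7 (K(y, a) = 1/(-7/(1 + y)) = -1/7 - y/7)
t = 5/7 (t = (-1/7 - 1/7*0)*(-5) = (-1/7 + 0)*(-5) = -1/7*(-5) = 5/7 ≈ 0.71429)
(-4 + (0 - 2))*t = (-4 + (0 - 2))*(5/7) = (-4 - 2)*(5/7) = -6*5/7 = -30/7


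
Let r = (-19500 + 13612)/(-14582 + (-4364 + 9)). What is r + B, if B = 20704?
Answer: 392077536/18937 ≈ 20704.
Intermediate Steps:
r = 5888/18937 (r = -5888/(-14582 - 4355) = -5888/(-18937) = -5888*(-1/18937) = 5888/18937 ≈ 0.31093)
r + B = 5888/18937 + 20704 = 392077536/18937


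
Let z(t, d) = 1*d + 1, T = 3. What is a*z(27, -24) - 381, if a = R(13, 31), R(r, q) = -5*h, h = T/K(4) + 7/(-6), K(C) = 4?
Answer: -5147/12 ≈ -428.92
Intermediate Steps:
z(t, d) = 1 + d (z(t, d) = d + 1 = 1 + d)
h = -5/12 (h = 3/4 + 7/(-6) = 3*(¼) + 7*(-⅙) = ¾ - 7/6 = -5/12 ≈ -0.41667)
R(r, q) = 25/12 (R(r, q) = -5*(-5/12) = 25/12)
a = 25/12 ≈ 2.0833
a*z(27, -24) - 381 = 25*(1 - 24)/12 - 381 = (25/12)*(-23) - 381 = -575/12 - 381 = -5147/12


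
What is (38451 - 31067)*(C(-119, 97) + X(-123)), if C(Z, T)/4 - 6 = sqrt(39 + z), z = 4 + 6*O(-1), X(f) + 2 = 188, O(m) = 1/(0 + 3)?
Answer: 1550640 + 88608*sqrt(5) ≈ 1.7488e+6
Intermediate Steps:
O(m) = 1/3
X(f) = 186 (X(f) = -2 + 188 = 186)
z = 6 (z = 4 + 6*(1/3) = 4 + 2 = 6)
C(Z, T) = 24 + 12*sqrt(5) (C(Z, T) = 24 + 4*sqrt(39 + 6) = 24 + 4*sqrt(45) = 24 + 4*(3*sqrt(5)) = 24 + 12*sqrt(5))
(38451 - 31067)*(C(-119, 97) + X(-123)) = (38451 - 31067)*((24 + 12*sqrt(5)) + 186) = 7384*(210 + 12*sqrt(5)) = 1550640 + 88608*sqrt(5)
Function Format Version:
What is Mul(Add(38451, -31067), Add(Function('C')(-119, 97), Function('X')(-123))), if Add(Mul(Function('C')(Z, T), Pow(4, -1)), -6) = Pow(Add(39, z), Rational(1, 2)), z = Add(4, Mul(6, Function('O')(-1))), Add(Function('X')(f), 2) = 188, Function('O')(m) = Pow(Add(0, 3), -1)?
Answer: Add(1550640, Mul(88608, Pow(5, Rational(1, 2)))) ≈ 1.7488e+6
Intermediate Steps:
Function('O')(m) = Rational(1, 3) (Function('O')(m) = Pow(3, -1) = Rational(1, 3))
Function('X')(f) = 186 (Function('X')(f) = Add(-2, 188) = 186)
z = 6 (z = Add(4, Mul(6, Rational(1, 3))) = Add(4, 2) = 6)
Function('C')(Z, T) = Add(24, Mul(12, Pow(5, Rational(1, 2)))) (Function('C')(Z, T) = Add(24, Mul(4, Pow(Add(39, 6), Rational(1, 2)))) = Add(24, Mul(4, Pow(45, Rational(1, 2)))) = Add(24, Mul(4, Mul(3, Pow(5, Rational(1, 2))))) = Add(24, Mul(12, Pow(5, Rational(1, 2)))))
Mul(Add(38451, -31067), Add(Function('C')(-119, 97), Function('X')(-123))) = Mul(Add(38451, -31067), Add(Add(24, Mul(12, Pow(5, Rational(1, 2)))), 186)) = Mul(7384, Add(210, Mul(12, Pow(5, Rational(1, 2))))) = Add(1550640, Mul(88608, Pow(5, Rational(1, 2))))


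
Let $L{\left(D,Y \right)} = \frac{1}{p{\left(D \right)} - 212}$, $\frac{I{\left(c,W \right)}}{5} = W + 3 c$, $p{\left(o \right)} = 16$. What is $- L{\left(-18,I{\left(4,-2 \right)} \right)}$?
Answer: $\frac{1}{196} \approx 0.005102$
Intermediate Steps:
$I{\left(c,W \right)} = 5 W + 15 c$ ($I{\left(c,W \right)} = 5 \left(W + 3 c\right) = 5 W + 15 c$)
$L{\left(D,Y \right)} = - \frac{1}{196}$ ($L{\left(D,Y \right)} = \frac{1}{16 - 212} = \frac{1}{-196} = - \frac{1}{196}$)
$- L{\left(-18,I{\left(4,-2 \right)} \right)} = \left(-1\right) \left(- \frac{1}{196}\right) = \frac{1}{196}$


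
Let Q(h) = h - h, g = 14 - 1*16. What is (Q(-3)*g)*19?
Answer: 0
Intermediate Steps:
g = -2 (g = 14 - 16 = -2)
Q(h) = 0
(Q(-3)*g)*19 = (0*(-2))*19 = 0*19 = 0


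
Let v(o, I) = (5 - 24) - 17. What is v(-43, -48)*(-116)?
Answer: 4176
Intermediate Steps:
v(o, I) = -36 (v(o, I) = -19 - 17 = -36)
v(-43, -48)*(-116) = -36*(-116) = 4176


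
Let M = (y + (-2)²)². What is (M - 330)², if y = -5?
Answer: 108241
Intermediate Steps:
M = 1 (M = (-5 + (-2)²)² = (-5 + 4)² = (-1)² = 1)
(M - 330)² = (1 - 330)² = (-329)² = 108241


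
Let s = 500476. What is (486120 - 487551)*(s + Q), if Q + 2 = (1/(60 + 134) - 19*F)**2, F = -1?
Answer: -26973539242623/37636 ≈ -7.1670e+8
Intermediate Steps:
Q = 13518697/37636 (Q = -2 + (1/(60 + 134) - 19*(-1))**2 = -2 + (1/194 + 19)**2 = -2 + (3687/194)**2 = -2 + 13593969/37636 = 13518697/37636 ≈ 359.20)
(486120 - 487551)*(s + Q) = (486120 - 487551)*(500476 + 13518697/37636) = -1431*18849433433/37636 = -26973539242623/37636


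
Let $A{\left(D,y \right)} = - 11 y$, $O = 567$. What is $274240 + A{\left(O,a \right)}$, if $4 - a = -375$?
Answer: $270071$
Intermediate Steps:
$a = 379$ ($a = 4 - -375 = 4 + 375 = 379$)
$274240 + A{\left(O,a \right)} = 274240 - 4169 = 270071$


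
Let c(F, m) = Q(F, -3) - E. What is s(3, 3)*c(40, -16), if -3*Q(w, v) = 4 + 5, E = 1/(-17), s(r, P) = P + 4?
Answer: -350/17 ≈ -20.588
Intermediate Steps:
s(r, P) = 4 + P
E = -1/17 ≈ -0.058824
Q(w, v) = -3 (Q(w, v) = -(4 + 5)/3 = -⅓*9 = -3)
c(F, m) = -50/17 (c(F, m) = -3 - 1*(-1/17) = -3 + 1/17 = -50/17)
s(3, 3)*c(40, -16) = (4 + 3)*(-50/17) = 7*(-50/17) = -350/17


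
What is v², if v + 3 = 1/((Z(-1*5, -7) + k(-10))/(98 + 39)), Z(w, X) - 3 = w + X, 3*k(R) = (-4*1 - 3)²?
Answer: 119025/484 ≈ 245.92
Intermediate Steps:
k(R) = 49/3 (k(R) = (-4*1 - 3)²/3 = (-4 - 3)²/3 = (⅓)*(-7)² = (⅓)*49 = 49/3)
Z(w, X) = 3 + X + w (Z(w, X) = 3 + (w + X) = 3 + (X + w) = 3 + X + w)
v = 345/22 (v = -3 + 1/(((3 - 7 - 1*5) + 49/3)/(98 + 39)) = -3 + 1/(((3 - 7 - 5) + 49/3)/137) = -3 + 1/((-9 + 49/3)*(1/137)) = -3 + 1/((22/3)*(1/137)) = -3 + 1/(22/411) = -3 + 411/22 = 345/22 ≈ 15.682)
v² = (345/22)² = 119025/484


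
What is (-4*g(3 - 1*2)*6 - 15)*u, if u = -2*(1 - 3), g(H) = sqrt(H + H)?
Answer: -60 - 96*sqrt(2) ≈ -195.76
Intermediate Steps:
g(H) = sqrt(2)*sqrt(H) (g(H) = sqrt(2*H) = sqrt(2)*sqrt(H))
u = 4 (u = -2*(-2) = 4)
(-4*g(3 - 1*2)*6 - 15)*u = (-4*sqrt(2)*sqrt(3 - 1*2)*6 - 15)*4 = (-4*sqrt(2)*sqrt(3 - 2)*6 - 15)*4 = (-4*sqrt(2)*sqrt(1)*6 - 15)*4 = (-4*sqrt(2)*6 - 15)*4 = (-24*sqrt(2) - 15)*4 = (-15 - 24*sqrt(2))*4 = -60 - 96*sqrt(2)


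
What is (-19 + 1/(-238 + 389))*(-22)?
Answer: 63096/151 ≈ 417.85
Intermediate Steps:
(-19 + 1/(-238 + 389))*(-22) = (-19 + 1/151)*(-22) = -2868/151*(-22) = 63096/151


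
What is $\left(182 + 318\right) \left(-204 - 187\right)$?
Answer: $-195500$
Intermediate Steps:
$\left(182 + 318\right) \left(-204 - 187\right) = 500 \left(-391\right) = -195500$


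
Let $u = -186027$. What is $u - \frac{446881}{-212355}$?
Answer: $- \frac{39503316704}{212355} \approx -1.8603 \cdot 10^{5}$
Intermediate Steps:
$u - \frac{446881}{-212355} = -186027 - \frac{446881}{-212355} = -186027 - 446881 \left(- \frac{1}{212355}\right) = -186027 - - \frac{446881}{212355} = -186027 + \frac{446881}{212355} = - \frac{39503316704}{212355}$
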